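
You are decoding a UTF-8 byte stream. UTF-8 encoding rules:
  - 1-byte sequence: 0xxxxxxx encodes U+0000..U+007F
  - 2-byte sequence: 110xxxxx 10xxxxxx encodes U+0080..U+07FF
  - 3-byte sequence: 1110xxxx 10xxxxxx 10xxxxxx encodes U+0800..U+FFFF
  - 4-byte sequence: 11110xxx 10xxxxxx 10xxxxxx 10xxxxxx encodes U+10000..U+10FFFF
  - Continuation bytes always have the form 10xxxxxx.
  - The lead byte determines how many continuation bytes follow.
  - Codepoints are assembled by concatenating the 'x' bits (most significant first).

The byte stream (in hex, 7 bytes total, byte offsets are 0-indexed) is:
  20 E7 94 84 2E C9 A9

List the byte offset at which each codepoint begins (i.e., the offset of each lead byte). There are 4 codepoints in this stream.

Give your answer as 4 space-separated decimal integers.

Answer: 0 1 4 5

Derivation:
Byte[0]=20: 1-byte ASCII. cp=U+0020
Byte[1]=E7: 3-byte lead, need 2 cont bytes. acc=0x7
Byte[2]=94: continuation. acc=(acc<<6)|0x14=0x1D4
Byte[3]=84: continuation. acc=(acc<<6)|0x04=0x7504
Completed: cp=U+7504 (starts at byte 1)
Byte[4]=2E: 1-byte ASCII. cp=U+002E
Byte[5]=C9: 2-byte lead, need 1 cont bytes. acc=0x9
Byte[6]=A9: continuation. acc=(acc<<6)|0x29=0x269
Completed: cp=U+0269 (starts at byte 5)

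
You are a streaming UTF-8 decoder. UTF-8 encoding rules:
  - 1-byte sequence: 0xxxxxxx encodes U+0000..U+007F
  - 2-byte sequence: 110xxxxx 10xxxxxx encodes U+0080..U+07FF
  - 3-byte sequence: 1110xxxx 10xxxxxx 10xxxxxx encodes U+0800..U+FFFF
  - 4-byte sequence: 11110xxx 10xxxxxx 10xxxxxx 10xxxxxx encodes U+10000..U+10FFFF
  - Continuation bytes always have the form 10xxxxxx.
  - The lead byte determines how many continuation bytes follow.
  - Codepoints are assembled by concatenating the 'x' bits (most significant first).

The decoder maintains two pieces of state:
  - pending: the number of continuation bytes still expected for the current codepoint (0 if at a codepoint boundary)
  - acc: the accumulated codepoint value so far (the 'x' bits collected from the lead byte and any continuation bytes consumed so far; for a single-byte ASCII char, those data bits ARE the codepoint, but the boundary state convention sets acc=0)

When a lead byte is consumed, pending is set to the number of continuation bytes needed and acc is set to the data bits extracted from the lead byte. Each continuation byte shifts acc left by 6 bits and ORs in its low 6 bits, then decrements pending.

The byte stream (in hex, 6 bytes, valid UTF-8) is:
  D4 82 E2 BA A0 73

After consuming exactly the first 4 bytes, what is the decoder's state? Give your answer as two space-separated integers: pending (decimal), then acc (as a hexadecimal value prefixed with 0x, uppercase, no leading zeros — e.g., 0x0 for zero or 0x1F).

Byte[0]=D4: 2-byte lead. pending=1, acc=0x14
Byte[1]=82: continuation. acc=(acc<<6)|0x02=0x502, pending=0
Byte[2]=E2: 3-byte lead. pending=2, acc=0x2
Byte[3]=BA: continuation. acc=(acc<<6)|0x3A=0xBA, pending=1

Answer: 1 0xBA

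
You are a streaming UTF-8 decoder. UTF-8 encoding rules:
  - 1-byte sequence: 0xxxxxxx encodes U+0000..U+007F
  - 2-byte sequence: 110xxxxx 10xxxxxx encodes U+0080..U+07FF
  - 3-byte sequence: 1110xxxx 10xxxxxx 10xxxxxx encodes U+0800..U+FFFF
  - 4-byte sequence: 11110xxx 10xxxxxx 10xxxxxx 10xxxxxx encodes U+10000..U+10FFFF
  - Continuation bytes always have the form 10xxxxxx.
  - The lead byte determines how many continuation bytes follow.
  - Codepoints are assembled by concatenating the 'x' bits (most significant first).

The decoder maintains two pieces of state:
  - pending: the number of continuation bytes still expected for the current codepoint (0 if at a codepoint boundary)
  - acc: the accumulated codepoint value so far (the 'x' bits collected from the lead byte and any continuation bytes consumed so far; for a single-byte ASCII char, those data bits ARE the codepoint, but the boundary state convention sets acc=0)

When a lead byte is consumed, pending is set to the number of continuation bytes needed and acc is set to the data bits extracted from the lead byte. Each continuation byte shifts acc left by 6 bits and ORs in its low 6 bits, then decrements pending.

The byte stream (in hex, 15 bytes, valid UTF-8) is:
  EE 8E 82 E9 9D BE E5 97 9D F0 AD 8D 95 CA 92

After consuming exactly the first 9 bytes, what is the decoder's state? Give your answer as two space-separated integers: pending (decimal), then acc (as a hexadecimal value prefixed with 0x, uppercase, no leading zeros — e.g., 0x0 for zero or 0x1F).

Byte[0]=EE: 3-byte lead. pending=2, acc=0xE
Byte[1]=8E: continuation. acc=(acc<<6)|0x0E=0x38E, pending=1
Byte[2]=82: continuation. acc=(acc<<6)|0x02=0xE382, pending=0
Byte[3]=E9: 3-byte lead. pending=2, acc=0x9
Byte[4]=9D: continuation. acc=(acc<<6)|0x1D=0x25D, pending=1
Byte[5]=BE: continuation. acc=(acc<<6)|0x3E=0x977E, pending=0
Byte[6]=E5: 3-byte lead. pending=2, acc=0x5
Byte[7]=97: continuation. acc=(acc<<6)|0x17=0x157, pending=1
Byte[8]=9D: continuation. acc=(acc<<6)|0x1D=0x55DD, pending=0

Answer: 0 0x55DD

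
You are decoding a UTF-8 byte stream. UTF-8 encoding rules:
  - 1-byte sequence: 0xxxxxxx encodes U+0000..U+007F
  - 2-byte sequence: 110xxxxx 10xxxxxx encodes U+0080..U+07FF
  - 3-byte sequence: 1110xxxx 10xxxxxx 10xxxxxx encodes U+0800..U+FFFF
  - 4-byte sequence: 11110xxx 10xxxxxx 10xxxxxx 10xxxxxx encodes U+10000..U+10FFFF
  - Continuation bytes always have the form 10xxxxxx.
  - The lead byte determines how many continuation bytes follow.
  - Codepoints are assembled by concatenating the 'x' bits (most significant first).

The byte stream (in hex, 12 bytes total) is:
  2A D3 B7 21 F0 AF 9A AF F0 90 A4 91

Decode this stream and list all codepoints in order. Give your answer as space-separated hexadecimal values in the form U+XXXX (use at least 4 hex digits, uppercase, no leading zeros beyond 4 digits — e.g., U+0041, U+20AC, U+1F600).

Byte[0]=2A: 1-byte ASCII. cp=U+002A
Byte[1]=D3: 2-byte lead, need 1 cont bytes. acc=0x13
Byte[2]=B7: continuation. acc=(acc<<6)|0x37=0x4F7
Completed: cp=U+04F7 (starts at byte 1)
Byte[3]=21: 1-byte ASCII. cp=U+0021
Byte[4]=F0: 4-byte lead, need 3 cont bytes. acc=0x0
Byte[5]=AF: continuation. acc=(acc<<6)|0x2F=0x2F
Byte[6]=9A: continuation. acc=(acc<<6)|0x1A=0xBDA
Byte[7]=AF: continuation. acc=(acc<<6)|0x2F=0x2F6AF
Completed: cp=U+2F6AF (starts at byte 4)
Byte[8]=F0: 4-byte lead, need 3 cont bytes. acc=0x0
Byte[9]=90: continuation. acc=(acc<<6)|0x10=0x10
Byte[10]=A4: continuation. acc=(acc<<6)|0x24=0x424
Byte[11]=91: continuation. acc=(acc<<6)|0x11=0x10911
Completed: cp=U+10911 (starts at byte 8)

Answer: U+002A U+04F7 U+0021 U+2F6AF U+10911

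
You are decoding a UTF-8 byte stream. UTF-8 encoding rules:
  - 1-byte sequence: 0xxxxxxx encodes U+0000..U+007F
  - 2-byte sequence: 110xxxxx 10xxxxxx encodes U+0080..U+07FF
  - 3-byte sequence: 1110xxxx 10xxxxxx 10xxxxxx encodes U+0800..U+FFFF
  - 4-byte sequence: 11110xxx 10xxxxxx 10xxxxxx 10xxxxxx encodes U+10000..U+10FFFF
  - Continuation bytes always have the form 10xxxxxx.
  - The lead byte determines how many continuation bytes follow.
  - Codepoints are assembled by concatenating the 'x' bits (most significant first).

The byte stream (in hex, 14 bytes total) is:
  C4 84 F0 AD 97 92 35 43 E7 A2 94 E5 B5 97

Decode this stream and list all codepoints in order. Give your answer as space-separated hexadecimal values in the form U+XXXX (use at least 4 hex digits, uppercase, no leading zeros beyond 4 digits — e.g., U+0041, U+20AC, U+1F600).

Answer: U+0104 U+2D5D2 U+0035 U+0043 U+7894 U+5D57

Derivation:
Byte[0]=C4: 2-byte lead, need 1 cont bytes. acc=0x4
Byte[1]=84: continuation. acc=(acc<<6)|0x04=0x104
Completed: cp=U+0104 (starts at byte 0)
Byte[2]=F0: 4-byte lead, need 3 cont bytes. acc=0x0
Byte[3]=AD: continuation. acc=(acc<<6)|0x2D=0x2D
Byte[4]=97: continuation. acc=(acc<<6)|0x17=0xB57
Byte[5]=92: continuation. acc=(acc<<6)|0x12=0x2D5D2
Completed: cp=U+2D5D2 (starts at byte 2)
Byte[6]=35: 1-byte ASCII. cp=U+0035
Byte[7]=43: 1-byte ASCII. cp=U+0043
Byte[8]=E7: 3-byte lead, need 2 cont bytes. acc=0x7
Byte[9]=A2: continuation. acc=(acc<<6)|0x22=0x1E2
Byte[10]=94: continuation. acc=(acc<<6)|0x14=0x7894
Completed: cp=U+7894 (starts at byte 8)
Byte[11]=E5: 3-byte lead, need 2 cont bytes. acc=0x5
Byte[12]=B5: continuation. acc=(acc<<6)|0x35=0x175
Byte[13]=97: continuation. acc=(acc<<6)|0x17=0x5D57
Completed: cp=U+5D57 (starts at byte 11)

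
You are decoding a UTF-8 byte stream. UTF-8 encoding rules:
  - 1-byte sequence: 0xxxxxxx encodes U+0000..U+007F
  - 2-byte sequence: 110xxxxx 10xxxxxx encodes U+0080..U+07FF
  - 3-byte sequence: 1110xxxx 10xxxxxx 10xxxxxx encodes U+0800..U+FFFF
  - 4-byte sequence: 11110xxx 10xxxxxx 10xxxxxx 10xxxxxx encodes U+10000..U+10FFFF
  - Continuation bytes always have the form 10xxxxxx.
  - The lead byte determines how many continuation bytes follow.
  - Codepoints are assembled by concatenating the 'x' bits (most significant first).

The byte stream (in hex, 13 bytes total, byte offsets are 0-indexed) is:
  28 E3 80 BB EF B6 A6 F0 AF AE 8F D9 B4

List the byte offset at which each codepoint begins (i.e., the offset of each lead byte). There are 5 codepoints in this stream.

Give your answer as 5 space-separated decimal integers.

Answer: 0 1 4 7 11

Derivation:
Byte[0]=28: 1-byte ASCII. cp=U+0028
Byte[1]=E3: 3-byte lead, need 2 cont bytes. acc=0x3
Byte[2]=80: continuation. acc=(acc<<6)|0x00=0xC0
Byte[3]=BB: continuation. acc=(acc<<6)|0x3B=0x303B
Completed: cp=U+303B (starts at byte 1)
Byte[4]=EF: 3-byte lead, need 2 cont bytes. acc=0xF
Byte[5]=B6: continuation. acc=(acc<<6)|0x36=0x3F6
Byte[6]=A6: continuation. acc=(acc<<6)|0x26=0xFDA6
Completed: cp=U+FDA6 (starts at byte 4)
Byte[7]=F0: 4-byte lead, need 3 cont bytes. acc=0x0
Byte[8]=AF: continuation. acc=(acc<<6)|0x2F=0x2F
Byte[9]=AE: continuation. acc=(acc<<6)|0x2E=0xBEE
Byte[10]=8F: continuation. acc=(acc<<6)|0x0F=0x2FB8F
Completed: cp=U+2FB8F (starts at byte 7)
Byte[11]=D9: 2-byte lead, need 1 cont bytes. acc=0x19
Byte[12]=B4: continuation. acc=(acc<<6)|0x34=0x674
Completed: cp=U+0674 (starts at byte 11)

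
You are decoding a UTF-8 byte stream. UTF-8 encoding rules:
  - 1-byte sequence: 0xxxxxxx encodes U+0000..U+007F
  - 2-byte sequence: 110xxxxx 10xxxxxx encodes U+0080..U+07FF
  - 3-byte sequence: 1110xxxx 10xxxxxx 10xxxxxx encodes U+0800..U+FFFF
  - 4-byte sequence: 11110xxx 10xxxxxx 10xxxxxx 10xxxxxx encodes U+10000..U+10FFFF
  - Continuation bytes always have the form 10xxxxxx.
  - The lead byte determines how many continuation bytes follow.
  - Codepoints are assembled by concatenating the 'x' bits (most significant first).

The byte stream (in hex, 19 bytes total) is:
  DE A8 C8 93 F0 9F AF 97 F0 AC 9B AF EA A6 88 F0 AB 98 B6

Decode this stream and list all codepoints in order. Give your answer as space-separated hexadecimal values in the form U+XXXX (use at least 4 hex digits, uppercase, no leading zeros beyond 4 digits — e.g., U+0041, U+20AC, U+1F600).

Byte[0]=DE: 2-byte lead, need 1 cont bytes. acc=0x1E
Byte[1]=A8: continuation. acc=(acc<<6)|0x28=0x7A8
Completed: cp=U+07A8 (starts at byte 0)
Byte[2]=C8: 2-byte lead, need 1 cont bytes. acc=0x8
Byte[3]=93: continuation. acc=(acc<<6)|0x13=0x213
Completed: cp=U+0213 (starts at byte 2)
Byte[4]=F0: 4-byte lead, need 3 cont bytes. acc=0x0
Byte[5]=9F: continuation. acc=(acc<<6)|0x1F=0x1F
Byte[6]=AF: continuation. acc=(acc<<6)|0x2F=0x7EF
Byte[7]=97: continuation. acc=(acc<<6)|0x17=0x1FBD7
Completed: cp=U+1FBD7 (starts at byte 4)
Byte[8]=F0: 4-byte lead, need 3 cont bytes. acc=0x0
Byte[9]=AC: continuation. acc=(acc<<6)|0x2C=0x2C
Byte[10]=9B: continuation. acc=(acc<<6)|0x1B=0xB1B
Byte[11]=AF: continuation. acc=(acc<<6)|0x2F=0x2C6EF
Completed: cp=U+2C6EF (starts at byte 8)
Byte[12]=EA: 3-byte lead, need 2 cont bytes. acc=0xA
Byte[13]=A6: continuation. acc=(acc<<6)|0x26=0x2A6
Byte[14]=88: continuation. acc=(acc<<6)|0x08=0xA988
Completed: cp=U+A988 (starts at byte 12)
Byte[15]=F0: 4-byte lead, need 3 cont bytes. acc=0x0
Byte[16]=AB: continuation. acc=(acc<<6)|0x2B=0x2B
Byte[17]=98: continuation. acc=(acc<<6)|0x18=0xAD8
Byte[18]=B6: continuation. acc=(acc<<6)|0x36=0x2B636
Completed: cp=U+2B636 (starts at byte 15)

Answer: U+07A8 U+0213 U+1FBD7 U+2C6EF U+A988 U+2B636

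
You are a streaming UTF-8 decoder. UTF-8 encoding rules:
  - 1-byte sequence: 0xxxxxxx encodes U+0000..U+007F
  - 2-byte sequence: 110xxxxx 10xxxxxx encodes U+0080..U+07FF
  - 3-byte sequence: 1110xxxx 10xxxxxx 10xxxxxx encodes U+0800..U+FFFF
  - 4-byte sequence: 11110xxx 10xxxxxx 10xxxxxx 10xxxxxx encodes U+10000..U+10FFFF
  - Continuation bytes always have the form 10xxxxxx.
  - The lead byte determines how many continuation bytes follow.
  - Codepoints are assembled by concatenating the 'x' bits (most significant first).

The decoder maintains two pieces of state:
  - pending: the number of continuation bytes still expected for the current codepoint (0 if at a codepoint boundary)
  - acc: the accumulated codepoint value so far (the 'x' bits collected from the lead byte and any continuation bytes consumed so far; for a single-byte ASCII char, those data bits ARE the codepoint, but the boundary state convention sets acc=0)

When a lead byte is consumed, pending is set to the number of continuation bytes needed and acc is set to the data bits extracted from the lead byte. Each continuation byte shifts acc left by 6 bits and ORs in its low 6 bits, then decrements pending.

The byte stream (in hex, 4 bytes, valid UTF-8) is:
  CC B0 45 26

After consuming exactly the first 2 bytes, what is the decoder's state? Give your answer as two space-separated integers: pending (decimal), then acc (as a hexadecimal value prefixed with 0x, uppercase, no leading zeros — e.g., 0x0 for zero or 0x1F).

Byte[0]=CC: 2-byte lead. pending=1, acc=0xC
Byte[1]=B0: continuation. acc=(acc<<6)|0x30=0x330, pending=0

Answer: 0 0x330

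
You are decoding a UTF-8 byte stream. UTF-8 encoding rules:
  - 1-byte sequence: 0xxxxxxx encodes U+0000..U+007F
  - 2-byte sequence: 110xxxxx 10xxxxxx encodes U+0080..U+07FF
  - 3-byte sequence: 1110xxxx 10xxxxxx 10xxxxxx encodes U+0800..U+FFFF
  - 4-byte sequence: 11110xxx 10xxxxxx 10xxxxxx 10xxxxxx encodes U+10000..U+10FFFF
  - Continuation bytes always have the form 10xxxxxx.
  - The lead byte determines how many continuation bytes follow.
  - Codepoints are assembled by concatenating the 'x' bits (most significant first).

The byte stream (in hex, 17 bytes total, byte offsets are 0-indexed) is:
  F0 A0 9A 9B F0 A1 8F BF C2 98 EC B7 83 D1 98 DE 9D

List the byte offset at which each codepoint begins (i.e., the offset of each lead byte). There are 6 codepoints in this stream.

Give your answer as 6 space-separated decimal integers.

Byte[0]=F0: 4-byte lead, need 3 cont bytes. acc=0x0
Byte[1]=A0: continuation. acc=(acc<<6)|0x20=0x20
Byte[2]=9A: continuation. acc=(acc<<6)|0x1A=0x81A
Byte[3]=9B: continuation. acc=(acc<<6)|0x1B=0x2069B
Completed: cp=U+2069B (starts at byte 0)
Byte[4]=F0: 4-byte lead, need 3 cont bytes. acc=0x0
Byte[5]=A1: continuation. acc=(acc<<6)|0x21=0x21
Byte[6]=8F: continuation. acc=(acc<<6)|0x0F=0x84F
Byte[7]=BF: continuation. acc=(acc<<6)|0x3F=0x213FF
Completed: cp=U+213FF (starts at byte 4)
Byte[8]=C2: 2-byte lead, need 1 cont bytes. acc=0x2
Byte[9]=98: continuation. acc=(acc<<6)|0x18=0x98
Completed: cp=U+0098 (starts at byte 8)
Byte[10]=EC: 3-byte lead, need 2 cont bytes. acc=0xC
Byte[11]=B7: continuation. acc=(acc<<6)|0x37=0x337
Byte[12]=83: continuation. acc=(acc<<6)|0x03=0xCDC3
Completed: cp=U+CDC3 (starts at byte 10)
Byte[13]=D1: 2-byte lead, need 1 cont bytes. acc=0x11
Byte[14]=98: continuation. acc=(acc<<6)|0x18=0x458
Completed: cp=U+0458 (starts at byte 13)
Byte[15]=DE: 2-byte lead, need 1 cont bytes. acc=0x1E
Byte[16]=9D: continuation. acc=(acc<<6)|0x1D=0x79D
Completed: cp=U+079D (starts at byte 15)

Answer: 0 4 8 10 13 15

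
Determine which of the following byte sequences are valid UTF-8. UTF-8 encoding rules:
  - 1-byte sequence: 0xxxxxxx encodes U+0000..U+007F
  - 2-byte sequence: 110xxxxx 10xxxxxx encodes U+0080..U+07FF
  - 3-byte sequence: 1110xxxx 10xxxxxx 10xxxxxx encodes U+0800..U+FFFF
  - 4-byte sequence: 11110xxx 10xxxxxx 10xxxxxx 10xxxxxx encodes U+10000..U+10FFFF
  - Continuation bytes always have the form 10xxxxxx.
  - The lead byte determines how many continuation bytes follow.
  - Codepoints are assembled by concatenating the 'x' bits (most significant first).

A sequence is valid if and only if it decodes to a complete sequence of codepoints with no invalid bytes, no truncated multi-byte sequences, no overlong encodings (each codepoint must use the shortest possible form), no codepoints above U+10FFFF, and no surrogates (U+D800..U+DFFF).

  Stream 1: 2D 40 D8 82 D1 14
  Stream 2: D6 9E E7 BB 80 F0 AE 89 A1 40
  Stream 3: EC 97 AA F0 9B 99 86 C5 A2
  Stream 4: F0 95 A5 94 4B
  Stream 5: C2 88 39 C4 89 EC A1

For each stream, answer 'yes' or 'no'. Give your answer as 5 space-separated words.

Answer: no yes yes yes no

Derivation:
Stream 1: error at byte offset 5. INVALID
Stream 2: decodes cleanly. VALID
Stream 3: decodes cleanly. VALID
Stream 4: decodes cleanly. VALID
Stream 5: error at byte offset 7. INVALID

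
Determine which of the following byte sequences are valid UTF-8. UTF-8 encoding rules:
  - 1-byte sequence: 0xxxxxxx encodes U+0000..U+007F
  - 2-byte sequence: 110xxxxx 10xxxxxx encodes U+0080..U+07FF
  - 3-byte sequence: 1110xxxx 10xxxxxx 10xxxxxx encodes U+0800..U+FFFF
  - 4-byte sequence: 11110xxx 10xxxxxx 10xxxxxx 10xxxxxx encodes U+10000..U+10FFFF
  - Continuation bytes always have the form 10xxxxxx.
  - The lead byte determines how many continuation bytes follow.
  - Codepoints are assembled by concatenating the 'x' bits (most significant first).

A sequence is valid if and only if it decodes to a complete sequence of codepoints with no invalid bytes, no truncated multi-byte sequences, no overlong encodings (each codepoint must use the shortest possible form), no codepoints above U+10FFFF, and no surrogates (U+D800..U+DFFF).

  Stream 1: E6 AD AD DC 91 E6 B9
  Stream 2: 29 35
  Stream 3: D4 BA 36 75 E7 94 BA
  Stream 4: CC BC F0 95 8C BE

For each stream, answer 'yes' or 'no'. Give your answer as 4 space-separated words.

Answer: no yes yes yes

Derivation:
Stream 1: error at byte offset 7. INVALID
Stream 2: decodes cleanly. VALID
Stream 3: decodes cleanly. VALID
Stream 4: decodes cleanly. VALID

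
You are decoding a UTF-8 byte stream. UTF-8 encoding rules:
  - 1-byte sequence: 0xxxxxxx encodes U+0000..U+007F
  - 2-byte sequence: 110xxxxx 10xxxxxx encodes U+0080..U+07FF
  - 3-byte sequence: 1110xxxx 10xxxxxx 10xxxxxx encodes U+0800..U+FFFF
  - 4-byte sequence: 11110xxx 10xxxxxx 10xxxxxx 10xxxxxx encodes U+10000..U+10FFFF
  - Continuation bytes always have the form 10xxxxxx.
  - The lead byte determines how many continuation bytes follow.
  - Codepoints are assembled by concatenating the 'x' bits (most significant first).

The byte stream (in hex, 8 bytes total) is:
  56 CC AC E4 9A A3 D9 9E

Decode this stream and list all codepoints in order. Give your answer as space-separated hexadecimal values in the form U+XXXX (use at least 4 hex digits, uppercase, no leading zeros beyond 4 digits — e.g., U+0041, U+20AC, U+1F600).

Byte[0]=56: 1-byte ASCII. cp=U+0056
Byte[1]=CC: 2-byte lead, need 1 cont bytes. acc=0xC
Byte[2]=AC: continuation. acc=(acc<<6)|0x2C=0x32C
Completed: cp=U+032C (starts at byte 1)
Byte[3]=E4: 3-byte lead, need 2 cont bytes. acc=0x4
Byte[4]=9A: continuation. acc=(acc<<6)|0x1A=0x11A
Byte[5]=A3: continuation. acc=(acc<<6)|0x23=0x46A3
Completed: cp=U+46A3 (starts at byte 3)
Byte[6]=D9: 2-byte lead, need 1 cont bytes. acc=0x19
Byte[7]=9E: continuation. acc=(acc<<6)|0x1E=0x65E
Completed: cp=U+065E (starts at byte 6)

Answer: U+0056 U+032C U+46A3 U+065E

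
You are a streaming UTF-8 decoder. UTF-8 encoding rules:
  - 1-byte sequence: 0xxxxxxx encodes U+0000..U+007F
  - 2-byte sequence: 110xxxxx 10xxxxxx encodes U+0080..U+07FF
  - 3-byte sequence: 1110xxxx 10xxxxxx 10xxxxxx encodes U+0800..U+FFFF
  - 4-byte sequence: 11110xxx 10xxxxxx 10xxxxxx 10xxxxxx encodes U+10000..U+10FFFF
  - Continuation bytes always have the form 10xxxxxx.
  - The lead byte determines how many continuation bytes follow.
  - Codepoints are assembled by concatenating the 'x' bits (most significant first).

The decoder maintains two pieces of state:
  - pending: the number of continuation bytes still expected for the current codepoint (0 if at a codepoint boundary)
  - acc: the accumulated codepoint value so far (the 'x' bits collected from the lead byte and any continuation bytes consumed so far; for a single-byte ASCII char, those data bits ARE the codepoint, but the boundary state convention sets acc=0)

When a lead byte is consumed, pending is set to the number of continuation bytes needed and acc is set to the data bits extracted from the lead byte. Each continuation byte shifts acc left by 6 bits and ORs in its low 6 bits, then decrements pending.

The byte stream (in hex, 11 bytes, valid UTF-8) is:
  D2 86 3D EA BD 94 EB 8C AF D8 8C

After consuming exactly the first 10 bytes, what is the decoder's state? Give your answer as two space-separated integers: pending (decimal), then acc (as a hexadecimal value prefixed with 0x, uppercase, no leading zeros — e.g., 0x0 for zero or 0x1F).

Answer: 1 0x18

Derivation:
Byte[0]=D2: 2-byte lead. pending=1, acc=0x12
Byte[1]=86: continuation. acc=(acc<<6)|0x06=0x486, pending=0
Byte[2]=3D: 1-byte. pending=0, acc=0x0
Byte[3]=EA: 3-byte lead. pending=2, acc=0xA
Byte[4]=BD: continuation. acc=(acc<<6)|0x3D=0x2BD, pending=1
Byte[5]=94: continuation. acc=(acc<<6)|0x14=0xAF54, pending=0
Byte[6]=EB: 3-byte lead. pending=2, acc=0xB
Byte[7]=8C: continuation. acc=(acc<<6)|0x0C=0x2CC, pending=1
Byte[8]=AF: continuation. acc=(acc<<6)|0x2F=0xB32F, pending=0
Byte[9]=D8: 2-byte lead. pending=1, acc=0x18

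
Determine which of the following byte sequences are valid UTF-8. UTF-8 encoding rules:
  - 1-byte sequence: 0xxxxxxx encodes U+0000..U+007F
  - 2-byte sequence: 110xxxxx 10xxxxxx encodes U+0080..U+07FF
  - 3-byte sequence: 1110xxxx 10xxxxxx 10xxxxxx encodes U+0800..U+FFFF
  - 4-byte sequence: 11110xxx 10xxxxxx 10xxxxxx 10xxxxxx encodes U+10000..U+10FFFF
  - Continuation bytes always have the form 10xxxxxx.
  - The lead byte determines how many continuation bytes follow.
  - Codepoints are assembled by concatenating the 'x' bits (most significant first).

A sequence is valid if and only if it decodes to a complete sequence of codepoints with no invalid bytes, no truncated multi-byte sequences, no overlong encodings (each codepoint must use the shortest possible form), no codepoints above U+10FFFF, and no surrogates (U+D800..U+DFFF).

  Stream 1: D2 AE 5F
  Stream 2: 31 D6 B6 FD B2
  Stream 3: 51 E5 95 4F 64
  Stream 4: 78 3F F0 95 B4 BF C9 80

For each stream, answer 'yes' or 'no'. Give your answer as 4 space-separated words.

Answer: yes no no yes

Derivation:
Stream 1: decodes cleanly. VALID
Stream 2: error at byte offset 3. INVALID
Stream 3: error at byte offset 3. INVALID
Stream 4: decodes cleanly. VALID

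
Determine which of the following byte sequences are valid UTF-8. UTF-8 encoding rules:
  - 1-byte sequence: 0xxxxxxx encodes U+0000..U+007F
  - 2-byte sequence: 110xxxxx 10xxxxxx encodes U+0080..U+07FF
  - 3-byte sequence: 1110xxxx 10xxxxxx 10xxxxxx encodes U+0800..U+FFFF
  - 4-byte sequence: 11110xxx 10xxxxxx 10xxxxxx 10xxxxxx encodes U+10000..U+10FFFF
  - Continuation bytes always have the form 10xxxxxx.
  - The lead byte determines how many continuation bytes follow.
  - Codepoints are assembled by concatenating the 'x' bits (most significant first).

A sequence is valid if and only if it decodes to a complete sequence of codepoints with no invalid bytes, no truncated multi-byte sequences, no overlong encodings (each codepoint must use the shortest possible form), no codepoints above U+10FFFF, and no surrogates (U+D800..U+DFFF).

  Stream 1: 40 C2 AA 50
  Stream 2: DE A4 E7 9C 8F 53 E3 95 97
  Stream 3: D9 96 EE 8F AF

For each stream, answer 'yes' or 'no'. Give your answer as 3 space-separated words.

Answer: yes yes yes

Derivation:
Stream 1: decodes cleanly. VALID
Stream 2: decodes cleanly. VALID
Stream 3: decodes cleanly. VALID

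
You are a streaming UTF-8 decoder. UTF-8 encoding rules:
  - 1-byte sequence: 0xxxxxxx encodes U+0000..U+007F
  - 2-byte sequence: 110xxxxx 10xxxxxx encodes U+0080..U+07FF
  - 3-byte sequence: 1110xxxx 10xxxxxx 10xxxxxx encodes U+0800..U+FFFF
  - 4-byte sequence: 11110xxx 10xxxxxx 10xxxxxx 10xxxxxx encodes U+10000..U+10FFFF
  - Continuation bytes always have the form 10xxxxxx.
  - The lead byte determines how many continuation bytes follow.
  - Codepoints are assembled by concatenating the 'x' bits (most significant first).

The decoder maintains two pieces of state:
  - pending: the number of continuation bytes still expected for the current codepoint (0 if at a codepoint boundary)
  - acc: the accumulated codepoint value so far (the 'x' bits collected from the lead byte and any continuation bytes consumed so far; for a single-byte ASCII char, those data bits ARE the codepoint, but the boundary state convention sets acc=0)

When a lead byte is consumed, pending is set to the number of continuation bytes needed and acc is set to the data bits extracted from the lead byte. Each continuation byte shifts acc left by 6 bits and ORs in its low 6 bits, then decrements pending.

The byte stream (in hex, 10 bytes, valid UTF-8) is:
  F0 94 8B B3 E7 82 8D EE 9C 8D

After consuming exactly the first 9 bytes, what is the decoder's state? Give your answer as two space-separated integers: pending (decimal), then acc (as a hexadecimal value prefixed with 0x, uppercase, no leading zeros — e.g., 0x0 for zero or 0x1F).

Byte[0]=F0: 4-byte lead. pending=3, acc=0x0
Byte[1]=94: continuation. acc=(acc<<6)|0x14=0x14, pending=2
Byte[2]=8B: continuation. acc=(acc<<6)|0x0B=0x50B, pending=1
Byte[3]=B3: continuation. acc=(acc<<6)|0x33=0x142F3, pending=0
Byte[4]=E7: 3-byte lead. pending=2, acc=0x7
Byte[5]=82: continuation. acc=(acc<<6)|0x02=0x1C2, pending=1
Byte[6]=8D: continuation. acc=(acc<<6)|0x0D=0x708D, pending=0
Byte[7]=EE: 3-byte lead. pending=2, acc=0xE
Byte[8]=9C: continuation. acc=(acc<<6)|0x1C=0x39C, pending=1

Answer: 1 0x39C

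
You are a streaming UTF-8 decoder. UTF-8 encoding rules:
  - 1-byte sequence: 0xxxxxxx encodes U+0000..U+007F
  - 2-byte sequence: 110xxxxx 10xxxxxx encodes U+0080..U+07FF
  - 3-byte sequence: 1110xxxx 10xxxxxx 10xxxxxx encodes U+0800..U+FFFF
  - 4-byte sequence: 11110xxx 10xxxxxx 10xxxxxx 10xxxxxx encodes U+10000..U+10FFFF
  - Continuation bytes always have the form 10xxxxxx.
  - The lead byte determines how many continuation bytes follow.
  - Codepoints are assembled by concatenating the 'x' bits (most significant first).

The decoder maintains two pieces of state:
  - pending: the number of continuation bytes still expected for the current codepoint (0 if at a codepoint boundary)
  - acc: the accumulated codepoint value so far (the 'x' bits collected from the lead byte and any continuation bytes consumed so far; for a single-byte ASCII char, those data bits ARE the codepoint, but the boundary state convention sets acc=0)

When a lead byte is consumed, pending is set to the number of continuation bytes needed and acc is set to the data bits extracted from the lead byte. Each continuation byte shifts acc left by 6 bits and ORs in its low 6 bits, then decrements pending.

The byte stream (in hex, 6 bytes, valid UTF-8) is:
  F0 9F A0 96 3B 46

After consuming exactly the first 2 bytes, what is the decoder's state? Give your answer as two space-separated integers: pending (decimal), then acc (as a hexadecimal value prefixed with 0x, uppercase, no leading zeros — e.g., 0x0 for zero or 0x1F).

Answer: 2 0x1F

Derivation:
Byte[0]=F0: 4-byte lead. pending=3, acc=0x0
Byte[1]=9F: continuation. acc=(acc<<6)|0x1F=0x1F, pending=2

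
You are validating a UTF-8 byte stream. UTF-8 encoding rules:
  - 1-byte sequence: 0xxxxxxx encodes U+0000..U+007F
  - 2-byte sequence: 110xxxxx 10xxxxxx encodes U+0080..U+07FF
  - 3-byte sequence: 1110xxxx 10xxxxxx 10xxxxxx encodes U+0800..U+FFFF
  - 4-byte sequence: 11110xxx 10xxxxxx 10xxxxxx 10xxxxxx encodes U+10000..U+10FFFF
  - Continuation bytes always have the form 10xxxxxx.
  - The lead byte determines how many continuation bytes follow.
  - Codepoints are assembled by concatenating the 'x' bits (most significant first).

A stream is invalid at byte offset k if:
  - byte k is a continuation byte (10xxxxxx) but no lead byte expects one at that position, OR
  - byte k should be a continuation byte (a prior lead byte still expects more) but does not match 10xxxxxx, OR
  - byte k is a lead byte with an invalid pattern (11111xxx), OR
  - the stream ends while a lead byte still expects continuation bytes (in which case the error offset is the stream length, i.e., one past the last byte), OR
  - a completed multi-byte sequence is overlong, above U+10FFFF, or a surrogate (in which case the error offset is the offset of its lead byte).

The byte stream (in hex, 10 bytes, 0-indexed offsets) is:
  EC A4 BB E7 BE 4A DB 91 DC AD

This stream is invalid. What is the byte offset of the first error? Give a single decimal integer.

Byte[0]=EC: 3-byte lead, need 2 cont bytes. acc=0xC
Byte[1]=A4: continuation. acc=(acc<<6)|0x24=0x324
Byte[2]=BB: continuation. acc=(acc<<6)|0x3B=0xC93B
Completed: cp=U+C93B (starts at byte 0)
Byte[3]=E7: 3-byte lead, need 2 cont bytes. acc=0x7
Byte[4]=BE: continuation. acc=(acc<<6)|0x3E=0x1FE
Byte[5]=4A: expected 10xxxxxx continuation. INVALID

Answer: 5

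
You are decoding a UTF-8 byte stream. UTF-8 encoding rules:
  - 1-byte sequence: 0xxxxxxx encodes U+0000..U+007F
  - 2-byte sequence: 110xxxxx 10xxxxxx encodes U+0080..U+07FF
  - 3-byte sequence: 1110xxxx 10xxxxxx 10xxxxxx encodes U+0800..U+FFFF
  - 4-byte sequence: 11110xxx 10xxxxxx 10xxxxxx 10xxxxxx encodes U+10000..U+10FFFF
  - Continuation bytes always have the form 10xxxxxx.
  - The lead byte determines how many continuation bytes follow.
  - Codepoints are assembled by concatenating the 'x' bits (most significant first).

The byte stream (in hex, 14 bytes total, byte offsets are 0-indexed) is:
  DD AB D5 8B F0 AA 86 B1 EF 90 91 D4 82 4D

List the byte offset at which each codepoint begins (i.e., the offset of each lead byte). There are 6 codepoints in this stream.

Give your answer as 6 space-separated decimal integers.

Answer: 0 2 4 8 11 13

Derivation:
Byte[0]=DD: 2-byte lead, need 1 cont bytes. acc=0x1D
Byte[1]=AB: continuation. acc=(acc<<6)|0x2B=0x76B
Completed: cp=U+076B (starts at byte 0)
Byte[2]=D5: 2-byte lead, need 1 cont bytes. acc=0x15
Byte[3]=8B: continuation. acc=(acc<<6)|0x0B=0x54B
Completed: cp=U+054B (starts at byte 2)
Byte[4]=F0: 4-byte lead, need 3 cont bytes. acc=0x0
Byte[5]=AA: continuation. acc=(acc<<6)|0x2A=0x2A
Byte[6]=86: continuation. acc=(acc<<6)|0x06=0xA86
Byte[7]=B1: continuation. acc=(acc<<6)|0x31=0x2A1B1
Completed: cp=U+2A1B1 (starts at byte 4)
Byte[8]=EF: 3-byte lead, need 2 cont bytes. acc=0xF
Byte[9]=90: continuation. acc=(acc<<6)|0x10=0x3D0
Byte[10]=91: continuation. acc=(acc<<6)|0x11=0xF411
Completed: cp=U+F411 (starts at byte 8)
Byte[11]=D4: 2-byte lead, need 1 cont bytes. acc=0x14
Byte[12]=82: continuation. acc=(acc<<6)|0x02=0x502
Completed: cp=U+0502 (starts at byte 11)
Byte[13]=4D: 1-byte ASCII. cp=U+004D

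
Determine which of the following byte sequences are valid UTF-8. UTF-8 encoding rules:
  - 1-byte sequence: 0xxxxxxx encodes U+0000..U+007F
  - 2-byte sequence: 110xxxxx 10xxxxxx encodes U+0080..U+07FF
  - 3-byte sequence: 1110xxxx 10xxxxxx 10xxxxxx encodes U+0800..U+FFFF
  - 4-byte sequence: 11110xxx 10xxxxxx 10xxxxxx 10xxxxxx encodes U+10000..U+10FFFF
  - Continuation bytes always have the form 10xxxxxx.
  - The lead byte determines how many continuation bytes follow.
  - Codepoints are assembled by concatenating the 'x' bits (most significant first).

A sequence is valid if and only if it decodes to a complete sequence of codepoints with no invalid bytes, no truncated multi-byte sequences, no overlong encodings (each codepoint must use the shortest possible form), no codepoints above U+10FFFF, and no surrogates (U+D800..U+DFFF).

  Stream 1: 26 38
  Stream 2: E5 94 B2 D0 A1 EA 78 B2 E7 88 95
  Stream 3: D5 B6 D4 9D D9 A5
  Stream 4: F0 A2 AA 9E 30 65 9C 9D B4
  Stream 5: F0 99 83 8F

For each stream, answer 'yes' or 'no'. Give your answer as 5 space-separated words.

Stream 1: decodes cleanly. VALID
Stream 2: error at byte offset 6. INVALID
Stream 3: decodes cleanly. VALID
Stream 4: error at byte offset 6. INVALID
Stream 5: decodes cleanly. VALID

Answer: yes no yes no yes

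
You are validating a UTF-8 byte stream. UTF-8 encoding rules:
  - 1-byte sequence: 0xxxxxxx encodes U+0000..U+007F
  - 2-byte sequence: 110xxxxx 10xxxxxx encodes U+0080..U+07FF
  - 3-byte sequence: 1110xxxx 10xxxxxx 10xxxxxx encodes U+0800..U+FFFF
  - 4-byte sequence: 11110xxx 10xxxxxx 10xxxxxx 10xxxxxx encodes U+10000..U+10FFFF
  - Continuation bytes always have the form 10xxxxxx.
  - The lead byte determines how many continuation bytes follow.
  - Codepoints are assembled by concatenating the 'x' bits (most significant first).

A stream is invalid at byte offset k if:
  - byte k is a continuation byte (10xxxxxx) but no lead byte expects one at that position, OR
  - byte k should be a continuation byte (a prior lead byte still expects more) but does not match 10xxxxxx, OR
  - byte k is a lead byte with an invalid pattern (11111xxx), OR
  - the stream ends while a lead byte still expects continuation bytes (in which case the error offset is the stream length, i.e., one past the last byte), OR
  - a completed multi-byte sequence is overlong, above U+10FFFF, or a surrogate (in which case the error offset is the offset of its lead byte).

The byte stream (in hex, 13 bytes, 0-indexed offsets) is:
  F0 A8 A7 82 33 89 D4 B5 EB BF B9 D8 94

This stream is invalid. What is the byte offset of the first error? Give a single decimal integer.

Answer: 5

Derivation:
Byte[0]=F0: 4-byte lead, need 3 cont bytes. acc=0x0
Byte[1]=A8: continuation. acc=(acc<<6)|0x28=0x28
Byte[2]=A7: continuation. acc=(acc<<6)|0x27=0xA27
Byte[3]=82: continuation. acc=(acc<<6)|0x02=0x289C2
Completed: cp=U+289C2 (starts at byte 0)
Byte[4]=33: 1-byte ASCII. cp=U+0033
Byte[5]=89: INVALID lead byte (not 0xxx/110x/1110/11110)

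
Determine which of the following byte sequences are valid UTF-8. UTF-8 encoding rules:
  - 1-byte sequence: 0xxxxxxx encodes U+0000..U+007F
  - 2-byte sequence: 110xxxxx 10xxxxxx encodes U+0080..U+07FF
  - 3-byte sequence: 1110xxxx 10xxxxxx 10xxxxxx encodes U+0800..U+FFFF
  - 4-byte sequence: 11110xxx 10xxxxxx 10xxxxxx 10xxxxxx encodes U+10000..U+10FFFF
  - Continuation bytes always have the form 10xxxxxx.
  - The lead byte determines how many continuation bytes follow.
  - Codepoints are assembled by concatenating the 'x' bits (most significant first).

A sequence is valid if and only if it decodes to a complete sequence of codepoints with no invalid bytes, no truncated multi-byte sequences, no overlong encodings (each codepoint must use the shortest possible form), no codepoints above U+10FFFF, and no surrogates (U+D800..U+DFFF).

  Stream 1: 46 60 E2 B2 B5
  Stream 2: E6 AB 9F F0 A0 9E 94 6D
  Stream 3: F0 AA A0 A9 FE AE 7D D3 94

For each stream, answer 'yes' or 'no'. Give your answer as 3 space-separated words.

Answer: yes yes no

Derivation:
Stream 1: decodes cleanly. VALID
Stream 2: decodes cleanly. VALID
Stream 3: error at byte offset 4. INVALID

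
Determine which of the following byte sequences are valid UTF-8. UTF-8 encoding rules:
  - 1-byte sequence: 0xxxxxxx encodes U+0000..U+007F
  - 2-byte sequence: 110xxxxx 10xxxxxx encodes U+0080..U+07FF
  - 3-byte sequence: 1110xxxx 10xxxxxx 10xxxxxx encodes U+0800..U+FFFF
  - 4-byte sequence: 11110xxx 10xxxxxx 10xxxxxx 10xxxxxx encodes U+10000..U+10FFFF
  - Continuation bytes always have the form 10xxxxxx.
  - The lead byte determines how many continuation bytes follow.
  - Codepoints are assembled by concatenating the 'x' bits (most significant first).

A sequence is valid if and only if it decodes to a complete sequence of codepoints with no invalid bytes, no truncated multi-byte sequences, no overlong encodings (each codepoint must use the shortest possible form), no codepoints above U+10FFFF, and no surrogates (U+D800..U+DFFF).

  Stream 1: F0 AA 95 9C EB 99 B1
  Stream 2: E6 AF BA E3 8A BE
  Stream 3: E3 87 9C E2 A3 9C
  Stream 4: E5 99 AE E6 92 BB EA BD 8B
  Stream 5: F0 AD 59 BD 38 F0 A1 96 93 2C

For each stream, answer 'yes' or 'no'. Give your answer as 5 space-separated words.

Answer: yes yes yes yes no

Derivation:
Stream 1: decodes cleanly. VALID
Stream 2: decodes cleanly. VALID
Stream 3: decodes cleanly. VALID
Stream 4: decodes cleanly. VALID
Stream 5: error at byte offset 2. INVALID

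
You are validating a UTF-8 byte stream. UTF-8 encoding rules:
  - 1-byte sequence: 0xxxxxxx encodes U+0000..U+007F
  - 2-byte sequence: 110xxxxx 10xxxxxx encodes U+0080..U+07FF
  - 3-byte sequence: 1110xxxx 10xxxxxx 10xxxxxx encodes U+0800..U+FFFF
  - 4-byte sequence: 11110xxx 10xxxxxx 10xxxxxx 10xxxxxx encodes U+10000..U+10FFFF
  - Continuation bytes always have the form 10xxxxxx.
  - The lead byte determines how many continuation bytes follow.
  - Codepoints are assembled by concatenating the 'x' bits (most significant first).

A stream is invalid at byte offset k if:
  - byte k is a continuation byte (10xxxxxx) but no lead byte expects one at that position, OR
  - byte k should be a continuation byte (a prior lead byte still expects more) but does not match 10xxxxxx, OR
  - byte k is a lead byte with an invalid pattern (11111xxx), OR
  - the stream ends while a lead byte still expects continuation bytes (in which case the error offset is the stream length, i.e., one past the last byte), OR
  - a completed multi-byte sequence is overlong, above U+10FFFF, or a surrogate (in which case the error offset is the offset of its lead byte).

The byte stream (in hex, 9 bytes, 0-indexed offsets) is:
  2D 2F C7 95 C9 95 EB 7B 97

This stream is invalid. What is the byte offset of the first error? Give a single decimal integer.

Answer: 7

Derivation:
Byte[0]=2D: 1-byte ASCII. cp=U+002D
Byte[1]=2F: 1-byte ASCII. cp=U+002F
Byte[2]=C7: 2-byte lead, need 1 cont bytes. acc=0x7
Byte[3]=95: continuation. acc=(acc<<6)|0x15=0x1D5
Completed: cp=U+01D5 (starts at byte 2)
Byte[4]=C9: 2-byte lead, need 1 cont bytes. acc=0x9
Byte[5]=95: continuation. acc=(acc<<6)|0x15=0x255
Completed: cp=U+0255 (starts at byte 4)
Byte[6]=EB: 3-byte lead, need 2 cont bytes. acc=0xB
Byte[7]=7B: expected 10xxxxxx continuation. INVALID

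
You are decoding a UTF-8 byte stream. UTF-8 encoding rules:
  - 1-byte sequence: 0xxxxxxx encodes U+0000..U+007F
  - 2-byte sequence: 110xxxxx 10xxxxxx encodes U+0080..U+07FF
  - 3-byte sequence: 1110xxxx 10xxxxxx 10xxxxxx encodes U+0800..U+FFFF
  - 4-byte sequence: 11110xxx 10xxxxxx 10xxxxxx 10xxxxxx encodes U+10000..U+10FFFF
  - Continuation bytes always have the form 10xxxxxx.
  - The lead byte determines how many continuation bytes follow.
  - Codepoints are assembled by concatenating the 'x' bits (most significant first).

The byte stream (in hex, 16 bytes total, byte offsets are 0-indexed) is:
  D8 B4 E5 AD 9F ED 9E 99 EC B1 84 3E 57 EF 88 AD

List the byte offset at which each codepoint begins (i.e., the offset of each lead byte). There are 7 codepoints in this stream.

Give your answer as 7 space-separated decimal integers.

Answer: 0 2 5 8 11 12 13

Derivation:
Byte[0]=D8: 2-byte lead, need 1 cont bytes. acc=0x18
Byte[1]=B4: continuation. acc=(acc<<6)|0x34=0x634
Completed: cp=U+0634 (starts at byte 0)
Byte[2]=E5: 3-byte lead, need 2 cont bytes. acc=0x5
Byte[3]=AD: continuation. acc=(acc<<6)|0x2D=0x16D
Byte[4]=9F: continuation. acc=(acc<<6)|0x1F=0x5B5F
Completed: cp=U+5B5F (starts at byte 2)
Byte[5]=ED: 3-byte lead, need 2 cont bytes. acc=0xD
Byte[6]=9E: continuation. acc=(acc<<6)|0x1E=0x35E
Byte[7]=99: continuation. acc=(acc<<6)|0x19=0xD799
Completed: cp=U+D799 (starts at byte 5)
Byte[8]=EC: 3-byte lead, need 2 cont bytes. acc=0xC
Byte[9]=B1: continuation. acc=(acc<<6)|0x31=0x331
Byte[10]=84: continuation. acc=(acc<<6)|0x04=0xCC44
Completed: cp=U+CC44 (starts at byte 8)
Byte[11]=3E: 1-byte ASCII. cp=U+003E
Byte[12]=57: 1-byte ASCII. cp=U+0057
Byte[13]=EF: 3-byte lead, need 2 cont bytes. acc=0xF
Byte[14]=88: continuation. acc=(acc<<6)|0x08=0x3C8
Byte[15]=AD: continuation. acc=(acc<<6)|0x2D=0xF22D
Completed: cp=U+F22D (starts at byte 13)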